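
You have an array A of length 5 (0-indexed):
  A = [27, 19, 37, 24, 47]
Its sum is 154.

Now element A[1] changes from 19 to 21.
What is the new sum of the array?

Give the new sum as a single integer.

Old value at index 1: 19
New value at index 1: 21
Delta = 21 - 19 = 2
New sum = old_sum + delta = 154 + (2) = 156

Answer: 156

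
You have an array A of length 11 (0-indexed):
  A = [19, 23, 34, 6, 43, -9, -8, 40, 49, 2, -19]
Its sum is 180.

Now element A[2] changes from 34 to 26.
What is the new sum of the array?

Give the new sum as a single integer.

Answer: 172

Derivation:
Old value at index 2: 34
New value at index 2: 26
Delta = 26 - 34 = -8
New sum = old_sum + delta = 180 + (-8) = 172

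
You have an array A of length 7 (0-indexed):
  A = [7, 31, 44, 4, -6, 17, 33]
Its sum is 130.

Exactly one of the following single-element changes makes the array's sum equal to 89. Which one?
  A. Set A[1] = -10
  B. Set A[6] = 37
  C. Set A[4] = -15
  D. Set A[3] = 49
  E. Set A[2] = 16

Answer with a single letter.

Option A: A[1] 31->-10, delta=-41, new_sum=130+(-41)=89 <-- matches target
Option B: A[6] 33->37, delta=4, new_sum=130+(4)=134
Option C: A[4] -6->-15, delta=-9, new_sum=130+(-9)=121
Option D: A[3] 4->49, delta=45, new_sum=130+(45)=175
Option E: A[2] 44->16, delta=-28, new_sum=130+(-28)=102

Answer: A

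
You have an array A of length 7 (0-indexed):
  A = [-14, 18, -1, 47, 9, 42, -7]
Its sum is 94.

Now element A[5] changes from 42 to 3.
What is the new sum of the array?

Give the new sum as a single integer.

Old value at index 5: 42
New value at index 5: 3
Delta = 3 - 42 = -39
New sum = old_sum + delta = 94 + (-39) = 55

Answer: 55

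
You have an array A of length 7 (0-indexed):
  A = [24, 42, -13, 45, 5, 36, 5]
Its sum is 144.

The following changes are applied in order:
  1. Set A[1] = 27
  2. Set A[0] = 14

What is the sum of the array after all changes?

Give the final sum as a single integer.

Initial sum: 144
Change 1: A[1] 42 -> 27, delta = -15, sum = 129
Change 2: A[0] 24 -> 14, delta = -10, sum = 119

Answer: 119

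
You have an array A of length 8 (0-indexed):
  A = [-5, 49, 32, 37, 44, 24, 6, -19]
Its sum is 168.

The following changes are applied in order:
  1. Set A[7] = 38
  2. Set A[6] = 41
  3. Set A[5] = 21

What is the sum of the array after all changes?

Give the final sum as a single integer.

Answer: 257

Derivation:
Initial sum: 168
Change 1: A[7] -19 -> 38, delta = 57, sum = 225
Change 2: A[6] 6 -> 41, delta = 35, sum = 260
Change 3: A[5] 24 -> 21, delta = -3, sum = 257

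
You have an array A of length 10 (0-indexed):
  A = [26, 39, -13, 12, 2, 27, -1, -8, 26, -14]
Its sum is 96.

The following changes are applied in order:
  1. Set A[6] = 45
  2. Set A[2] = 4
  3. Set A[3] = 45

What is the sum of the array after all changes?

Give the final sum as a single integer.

Initial sum: 96
Change 1: A[6] -1 -> 45, delta = 46, sum = 142
Change 2: A[2] -13 -> 4, delta = 17, sum = 159
Change 3: A[3] 12 -> 45, delta = 33, sum = 192

Answer: 192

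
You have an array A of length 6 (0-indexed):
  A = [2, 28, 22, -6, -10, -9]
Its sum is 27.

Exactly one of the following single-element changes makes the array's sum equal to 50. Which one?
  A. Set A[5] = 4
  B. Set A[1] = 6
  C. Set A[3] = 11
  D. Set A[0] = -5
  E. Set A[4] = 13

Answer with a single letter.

Answer: E

Derivation:
Option A: A[5] -9->4, delta=13, new_sum=27+(13)=40
Option B: A[1] 28->6, delta=-22, new_sum=27+(-22)=5
Option C: A[3] -6->11, delta=17, new_sum=27+(17)=44
Option D: A[0] 2->-5, delta=-7, new_sum=27+(-7)=20
Option E: A[4] -10->13, delta=23, new_sum=27+(23)=50 <-- matches target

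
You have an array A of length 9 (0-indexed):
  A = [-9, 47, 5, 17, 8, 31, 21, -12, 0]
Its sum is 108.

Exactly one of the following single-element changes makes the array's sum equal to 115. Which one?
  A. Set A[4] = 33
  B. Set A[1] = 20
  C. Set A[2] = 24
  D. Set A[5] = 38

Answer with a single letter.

Answer: D

Derivation:
Option A: A[4] 8->33, delta=25, new_sum=108+(25)=133
Option B: A[1] 47->20, delta=-27, new_sum=108+(-27)=81
Option C: A[2] 5->24, delta=19, new_sum=108+(19)=127
Option D: A[5] 31->38, delta=7, new_sum=108+(7)=115 <-- matches target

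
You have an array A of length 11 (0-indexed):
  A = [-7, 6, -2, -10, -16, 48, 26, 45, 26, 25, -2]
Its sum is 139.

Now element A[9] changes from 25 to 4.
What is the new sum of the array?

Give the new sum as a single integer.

Old value at index 9: 25
New value at index 9: 4
Delta = 4 - 25 = -21
New sum = old_sum + delta = 139 + (-21) = 118

Answer: 118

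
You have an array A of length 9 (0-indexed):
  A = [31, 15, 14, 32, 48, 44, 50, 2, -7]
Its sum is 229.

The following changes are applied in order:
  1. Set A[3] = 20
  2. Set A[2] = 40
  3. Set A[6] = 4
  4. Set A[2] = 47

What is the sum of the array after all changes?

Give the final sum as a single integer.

Answer: 204

Derivation:
Initial sum: 229
Change 1: A[3] 32 -> 20, delta = -12, sum = 217
Change 2: A[2] 14 -> 40, delta = 26, sum = 243
Change 3: A[6] 50 -> 4, delta = -46, sum = 197
Change 4: A[2] 40 -> 47, delta = 7, sum = 204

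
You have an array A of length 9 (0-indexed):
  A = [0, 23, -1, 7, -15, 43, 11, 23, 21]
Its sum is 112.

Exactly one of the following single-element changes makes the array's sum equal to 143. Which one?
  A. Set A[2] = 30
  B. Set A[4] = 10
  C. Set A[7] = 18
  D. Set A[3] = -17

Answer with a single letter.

Answer: A

Derivation:
Option A: A[2] -1->30, delta=31, new_sum=112+(31)=143 <-- matches target
Option B: A[4] -15->10, delta=25, new_sum=112+(25)=137
Option C: A[7] 23->18, delta=-5, new_sum=112+(-5)=107
Option D: A[3] 7->-17, delta=-24, new_sum=112+(-24)=88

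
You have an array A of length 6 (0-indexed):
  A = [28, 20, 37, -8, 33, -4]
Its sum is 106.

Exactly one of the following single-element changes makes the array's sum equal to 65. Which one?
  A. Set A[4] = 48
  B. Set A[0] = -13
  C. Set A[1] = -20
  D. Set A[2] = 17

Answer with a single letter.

Answer: B

Derivation:
Option A: A[4] 33->48, delta=15, new_sum=106+(15)=121
Option B: A[0] 28->-13, delta=-41, new_sum=106+(-41)=65 <-- matches target
Option C: A[1] 20->-20, delta=-40, new_sum=106+(-40)=66
Option D: A[2] 37->17, delta=-20, new_sum=106+(-20)=86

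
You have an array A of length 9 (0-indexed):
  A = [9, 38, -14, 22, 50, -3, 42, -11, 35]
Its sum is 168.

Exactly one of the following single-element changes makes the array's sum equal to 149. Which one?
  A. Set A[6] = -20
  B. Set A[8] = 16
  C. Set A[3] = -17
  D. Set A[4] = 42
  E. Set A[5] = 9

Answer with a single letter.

Option A: A[6] 42->-20, delta=-62, new_sum=168+(-62)=106
Option B: A[8] 35->16, delta=-19, new_sum=168+(-19)=149 <-- matches target
Option C: A[3] 22->-17, delta=-39, new_sum=168+(-39)=129
Option D: A[4] 50->42, delta=-8, new_sum=168+(-8)=160
Option E: A[5] -3->9, delta=12, new_sum=168+(12)=180

Answer: B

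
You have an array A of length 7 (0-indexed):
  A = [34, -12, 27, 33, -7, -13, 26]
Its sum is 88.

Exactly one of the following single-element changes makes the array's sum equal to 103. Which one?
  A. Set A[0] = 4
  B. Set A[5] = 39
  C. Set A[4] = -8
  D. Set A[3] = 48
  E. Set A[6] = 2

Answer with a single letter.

Answer: D

Derivation:
Option A: A[0] 34->4, delta=-30, new_sum=88+(-30)=58
Option B: A[5] -13->39, delta=52, new_sum=88+(52)=140
Option C: A[4] -7->-8, delta=-1, new_sum=88+(-1)=87
Option D: A[3] 33->48, delta=15, new_sum=88+(15)=103 <-- matches target
Option E: A[6] 26->2, delta=-24, new_sum=88+(-24)=64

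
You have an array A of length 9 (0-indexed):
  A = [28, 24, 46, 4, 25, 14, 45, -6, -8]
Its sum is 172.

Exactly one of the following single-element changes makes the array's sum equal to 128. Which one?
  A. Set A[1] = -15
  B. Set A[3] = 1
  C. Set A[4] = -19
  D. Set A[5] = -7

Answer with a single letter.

Option A: A[1] 24->-15, delta=-39, new_sum=172+(-39)=133
Option B: A[3] 4->1, delta=-3, new_sum=172+(-3)=169
Option C: A[4] 25->-19, delta=-44, new_sum=172+(-44)=128 <-- matches target
Option D: A[5] 14->-7, delta=-21, new_sum=172+(-21)=151

Answer: C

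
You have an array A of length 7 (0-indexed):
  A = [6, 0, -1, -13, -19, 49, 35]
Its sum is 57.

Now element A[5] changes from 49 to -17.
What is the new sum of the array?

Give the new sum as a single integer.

Old value at index 5: 49
New value at index 5: -17
Delta = -17 - 49 = -66
New sum = old_sum + delta = 57 + (-66) = -9

Answer: -9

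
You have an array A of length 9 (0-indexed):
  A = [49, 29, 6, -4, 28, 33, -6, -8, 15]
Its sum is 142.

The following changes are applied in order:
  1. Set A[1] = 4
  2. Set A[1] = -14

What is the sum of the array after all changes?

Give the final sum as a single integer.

Initial sum: 142
Change 1: A[1] 29 -> 4, delta = -25, sum = 117
Change 2: A[1] 4 -> -14, delta = -18, sum = 99

Answer: 99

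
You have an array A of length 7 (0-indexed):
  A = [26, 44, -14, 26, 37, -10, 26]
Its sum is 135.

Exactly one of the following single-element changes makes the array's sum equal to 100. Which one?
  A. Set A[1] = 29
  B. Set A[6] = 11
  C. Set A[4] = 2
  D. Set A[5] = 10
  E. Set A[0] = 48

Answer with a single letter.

Option A: A[1] 44->29, delta=-15, new_sum=135+(-15)=120
Option B: A[6] 26->11, delta=-15, new_sum=135+(-15)=120
Option C: A[4] 37->2, delta=-35, new_sum=135+(-35)=100 <-- matches target
Option D: A[5] -10->10, delta=20, new_sum=135+(20)=155
Option E: A[0] 26->48, delta=22, new_sum=135+(22)=157

Answer: C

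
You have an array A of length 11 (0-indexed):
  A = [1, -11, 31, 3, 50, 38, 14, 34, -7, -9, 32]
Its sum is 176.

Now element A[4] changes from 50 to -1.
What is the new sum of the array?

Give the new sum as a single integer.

Answer: 125

Derivation:
Old value at index 4: 50
New value at index 4: -1
Delta = -1 - 50 = -51
New sum = old_sum + delta = 176 + (-51) = 125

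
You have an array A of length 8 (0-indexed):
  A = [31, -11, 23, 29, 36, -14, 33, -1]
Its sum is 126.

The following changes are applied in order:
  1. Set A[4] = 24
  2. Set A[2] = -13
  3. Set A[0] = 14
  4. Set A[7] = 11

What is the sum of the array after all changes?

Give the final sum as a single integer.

Answer: 73

Derivation:
Initial sum: 126
Change 1: A[4] 36 -> 24, delta = -12, sum = 114
Change 2: A[2] 23 -> -13, delta = -36, sum = 78
Change 3: A[0] 31 -> 14, delta = -17, sum = 61
Change 4: A[7] -1 -> 11, delta = 12, sum = 73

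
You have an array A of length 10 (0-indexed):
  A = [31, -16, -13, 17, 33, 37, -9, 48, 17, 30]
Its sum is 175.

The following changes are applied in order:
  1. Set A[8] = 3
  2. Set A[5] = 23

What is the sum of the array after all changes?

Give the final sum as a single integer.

Answer: 147

Derivation:
Initial sum: 175
Change 1: A[8] 17 -> 3, delta = -14, sum = 161
Change 2: A[5] 37 -> 23, delta = -14, sum = 147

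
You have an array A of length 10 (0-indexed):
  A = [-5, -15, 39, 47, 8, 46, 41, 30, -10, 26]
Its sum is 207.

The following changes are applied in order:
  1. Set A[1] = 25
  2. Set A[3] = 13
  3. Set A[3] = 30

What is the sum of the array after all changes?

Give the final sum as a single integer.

Initial sum: 207
Change 1: A[1] -15 -> 25, delta = 40, sum = 247
Change 2: A[3] 47 -> 13, delta = -34, sum = 213
Change 3: A[3] 13 -> 30, delta = 17, sum = 230

Answer: 230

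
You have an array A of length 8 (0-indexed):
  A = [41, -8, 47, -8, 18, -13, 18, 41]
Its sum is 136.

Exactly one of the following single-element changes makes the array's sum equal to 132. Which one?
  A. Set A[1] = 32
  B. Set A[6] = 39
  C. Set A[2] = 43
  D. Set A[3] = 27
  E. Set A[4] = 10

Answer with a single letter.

Answer: C

Derivation:
Option A: A[1] -8->32, delta=40, new_sum=136+(40)=176
Option B: A[6] 18->39, delta=21, new_sum=136+(21)=157
Option C: A[2] 47->43, delta=-4, new_sum=136+(-4)=132 <-- matches target
Option D: A[3] -8->27, delta=35, new_sum=136+(35)=171
Option E: A[4] 18->10, delta=-8, new_sum=136+(-8)=128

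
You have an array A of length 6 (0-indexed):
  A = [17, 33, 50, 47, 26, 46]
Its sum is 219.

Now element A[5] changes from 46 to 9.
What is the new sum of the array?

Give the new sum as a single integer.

Old value at index 5: 46
New value at index 5: 9
Delta = 9 - 46 = -37
New sum = old_sum + delta = 219 + (-37) = 182

Answer: 182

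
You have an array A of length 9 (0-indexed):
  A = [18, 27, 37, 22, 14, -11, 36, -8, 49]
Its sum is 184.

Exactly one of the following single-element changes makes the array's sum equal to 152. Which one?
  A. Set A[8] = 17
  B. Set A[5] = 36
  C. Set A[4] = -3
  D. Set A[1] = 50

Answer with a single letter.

Answer: A

Derivation:
Option A: A[8] 49->17, delta=-32, new_sum=184+(-32)=152 <-- matches target
Option B: A[5] -11->36, delta=47, new_sum=184+(47)=231
Option C: A[4] 14->-3, delta=-17, new_sum=184+(-17)=167
Option D: A[1] 27->50, delta=23, new_sum=184+(23)=207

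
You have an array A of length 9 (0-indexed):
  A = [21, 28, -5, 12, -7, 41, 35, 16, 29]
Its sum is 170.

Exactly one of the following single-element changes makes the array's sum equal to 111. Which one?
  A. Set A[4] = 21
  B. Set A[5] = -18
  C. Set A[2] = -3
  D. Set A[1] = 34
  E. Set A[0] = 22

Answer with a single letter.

Option A: A[4] -7->21, delta=28, new_sum=170+(28)=198
Option B: A[5] 41->-18, delta=-59, new_sum=170+(-59)=111 <-- matches target
Option C: A[2] -5->-3, delta=2, new_sum=170+(2)=172
Option D: A[1] 28->34, delta=6, new_sum=170+(6)=176
Option E: A[0] 21->22, delta=1, new_sum=170+(1)=171

Answer: B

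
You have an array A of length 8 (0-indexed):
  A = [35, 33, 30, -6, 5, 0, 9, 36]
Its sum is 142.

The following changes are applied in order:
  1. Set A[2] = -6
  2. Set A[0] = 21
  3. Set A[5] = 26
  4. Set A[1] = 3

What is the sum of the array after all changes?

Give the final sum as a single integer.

Answer: 88

Derivation:
Initial sum: 142
Change 1: A[2] 30 -> -6, delta = -36, sum = 106
Change 2: A[0] 35 -> 21, delta = -14, sum = 92
Change 3: A[5] 0 -> 26, delta = 26, sum = 118
Change 4: A[1] 33 -> 3, delta = -30, sum = 88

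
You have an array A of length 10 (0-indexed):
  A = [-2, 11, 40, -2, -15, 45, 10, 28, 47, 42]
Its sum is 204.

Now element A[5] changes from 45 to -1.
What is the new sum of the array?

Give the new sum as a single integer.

Old value at index 5: 45
New value at index 5: -1
Delta = -1 - 45 = -46
New sum = old_sum + delta = 204 + (-46) = 158

Answer: 158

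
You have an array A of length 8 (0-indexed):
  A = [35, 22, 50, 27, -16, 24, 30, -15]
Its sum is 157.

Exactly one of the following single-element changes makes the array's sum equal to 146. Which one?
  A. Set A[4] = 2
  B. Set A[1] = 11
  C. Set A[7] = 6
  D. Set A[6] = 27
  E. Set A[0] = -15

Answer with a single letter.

Option A: A[4] -16->2, delta=18, new_sum=157+(18)=175
Option B: A[1] 22->11, delta=-11, new_sum=157+(-11)=146 <-- matches target
Option C: A[7] -15->6, delta=21, new_sum=157+(21)=178
Option D: A[6] 30->27, delta=-3, new_sum=157+(-3)=154
Option E: A[0] 35->-15, delta=-50, new_sum=157+(-50)=107

Answer: B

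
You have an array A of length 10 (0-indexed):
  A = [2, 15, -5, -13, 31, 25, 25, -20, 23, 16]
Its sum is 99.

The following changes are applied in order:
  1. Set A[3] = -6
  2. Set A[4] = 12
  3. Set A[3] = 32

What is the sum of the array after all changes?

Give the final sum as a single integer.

Answer: 125

Derivation:
Initial sum: 99
Change 1: A[3] -13 -> -6, delta = 7, sum = 106
Change 2: A[4] 31 -> 12, delta = -19, sum = 87
Change 3: A[3] -6 -> 32, delta = 38, sum = 125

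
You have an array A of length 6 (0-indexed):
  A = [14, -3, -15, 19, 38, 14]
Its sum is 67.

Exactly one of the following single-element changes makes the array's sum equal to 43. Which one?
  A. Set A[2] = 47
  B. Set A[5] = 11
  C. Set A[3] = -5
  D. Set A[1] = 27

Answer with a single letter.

Option A: A[2] -15->47, delta=62, new_sum=67+(62)=129
Option B: A[5] 14->11, delta=-3, new_sum=67+(-3)=64
Option C: A[3] 19->-5, delta=-24, new_sum=67+(-24)=43 <-- matches target
Option D: A[1] -3->27, delta=30, new_sum=67+(30)=97

Answer: C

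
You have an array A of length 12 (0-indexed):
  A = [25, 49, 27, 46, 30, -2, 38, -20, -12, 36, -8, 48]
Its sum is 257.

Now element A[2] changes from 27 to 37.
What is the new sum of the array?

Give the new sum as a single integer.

Answer: 267

Derivation:
Old value at index 2: 27
New value at index 2: 37
Delta = 37 - 27 = 10
New sum = old_sum + delta = 257 + (10) = 267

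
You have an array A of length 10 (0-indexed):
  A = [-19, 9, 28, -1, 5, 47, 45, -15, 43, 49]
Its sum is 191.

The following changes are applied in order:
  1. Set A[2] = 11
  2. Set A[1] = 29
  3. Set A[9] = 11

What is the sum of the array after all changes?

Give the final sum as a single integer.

Answer: 156

Derivation:
Initial sum: 191
Change 1: A[2] 28 -> 11, delta = -17, sum = 174
Change 2: A[1] 9 -> 29, delta = 20, sum = 194
Change 3: A[9] 49 -> 11, delta = -38, sum = 156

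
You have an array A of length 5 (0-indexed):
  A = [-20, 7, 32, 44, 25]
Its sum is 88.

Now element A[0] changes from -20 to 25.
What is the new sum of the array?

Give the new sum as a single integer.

Old value at index 0: -20
New value at index 0: 25
Delta = 25 - -20 = 45
New sum = old_sum + delta = 88 + (45) = 133

Answer: 133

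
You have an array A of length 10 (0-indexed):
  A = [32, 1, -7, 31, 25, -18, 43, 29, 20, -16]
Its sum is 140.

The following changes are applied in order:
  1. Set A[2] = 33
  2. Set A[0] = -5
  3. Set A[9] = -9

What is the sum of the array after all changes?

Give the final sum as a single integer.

Answer: 150

Derivation:
Initial sum: 140
Change 1: A[2] -7 -> 33, delta = 40, sum = 180
Change 2: A[0] 32 -> -5, delta = -37, sum = 143
Change 3: A[9] -16 -> -9, delta = 7, sum = 150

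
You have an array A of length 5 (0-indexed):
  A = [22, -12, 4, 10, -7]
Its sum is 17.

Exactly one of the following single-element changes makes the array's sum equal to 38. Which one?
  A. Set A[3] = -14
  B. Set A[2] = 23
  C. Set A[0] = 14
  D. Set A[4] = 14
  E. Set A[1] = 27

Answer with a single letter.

Answer: D

Derivation:
Option A: A[3] 10->-14, delta=-24, new_sum=17+(-24)=-7
Option B: A[2] 4->23, delta=19, new_sum=17+(19)=36
Option C: A[0] 22->14, delta=-8, new_sum=17+(-8)=9
Option D: A[4] -7->14, delta=21, new_sum=17+(21)=38 <-- matches target
Option E: A[1] -12->27, delta=39, new_sum=17+(39)=56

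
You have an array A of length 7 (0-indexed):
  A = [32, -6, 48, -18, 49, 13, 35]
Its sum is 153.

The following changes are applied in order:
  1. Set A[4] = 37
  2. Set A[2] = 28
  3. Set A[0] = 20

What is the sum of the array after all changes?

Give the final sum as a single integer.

Initial sum: 153
Change 1: A[4] 49 -> 37, delta = -12, sum = 141
Change 2: A[2] 48 -> 28, delta = -20, sum = 121
Change 3: A[0] 32 -> 20, delta = -12, sum = 109

Answer: 109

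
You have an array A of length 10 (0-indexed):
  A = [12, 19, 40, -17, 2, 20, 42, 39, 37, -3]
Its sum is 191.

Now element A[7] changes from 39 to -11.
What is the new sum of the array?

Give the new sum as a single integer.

Answer: 141

Derivation:
Old value at index 7: 39
New value at index 7: -11
Delta = -11 - 39 = -50
New sum = old_sum + delta = 191 + (-50) = 141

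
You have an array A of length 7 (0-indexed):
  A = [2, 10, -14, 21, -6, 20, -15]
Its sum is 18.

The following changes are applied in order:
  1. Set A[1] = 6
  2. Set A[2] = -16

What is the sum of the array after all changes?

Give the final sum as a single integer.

Answer: 12

Derivation:
Initial sum: 18
Change 1: A[1] 10 -> 6, delta = -4, sum = 14
Change 2: A[2] -14 -> -16, delta = -2, sum = 12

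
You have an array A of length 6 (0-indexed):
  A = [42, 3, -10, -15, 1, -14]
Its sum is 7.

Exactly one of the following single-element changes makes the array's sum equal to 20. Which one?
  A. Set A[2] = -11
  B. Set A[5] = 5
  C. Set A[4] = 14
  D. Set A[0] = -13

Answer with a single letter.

Answer: C

Derivation:
Option A: A[2] -10->-11, delta=-1, new_sum=7+(-1)=6
Option B: A[5] -14->5, delta=19, new_sum=7+(19)=26
Option C: A[4] 1->14, delta=13, new_sum=7+(13)=20 <-- matches target
Option D: A[0] 42->-13, delta=-55, new_sum=7+(-55)=-48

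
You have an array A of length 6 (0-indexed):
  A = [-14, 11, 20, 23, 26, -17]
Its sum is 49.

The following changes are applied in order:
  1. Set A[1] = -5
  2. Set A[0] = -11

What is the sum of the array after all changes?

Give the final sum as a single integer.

Answer: 36

Derivation:
Initial sum: 49
Change 1: A[1] 11 -> -5, delta = -16, sum = 33
Change 2: A[0] -14 -> -11, delta = 3, sum = 36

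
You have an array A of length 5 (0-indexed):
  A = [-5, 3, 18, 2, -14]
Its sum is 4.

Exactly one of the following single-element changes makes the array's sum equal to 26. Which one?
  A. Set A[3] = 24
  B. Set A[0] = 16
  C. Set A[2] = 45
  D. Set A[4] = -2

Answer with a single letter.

Answer: A

Derivation:
Option A: A[3] 2->24, delta=22, new_sum=4+(22)=26 <-- matches target
Option B: A[0] -5->16, delta=21, new_sum=4+(21)=25
Option C: A[2] 18->45, delta=27, new_sum=4+(27)=31
Option D: A[4] -14->-2, delta=12, new_sum=4+(12)=16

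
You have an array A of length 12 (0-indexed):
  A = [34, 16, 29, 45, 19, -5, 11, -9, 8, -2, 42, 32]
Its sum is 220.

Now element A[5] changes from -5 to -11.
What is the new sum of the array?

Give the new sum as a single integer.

Old value at index 5: -5
New value at index 5: -11
Delta = -11 - -5 = -6
New sum = old_sum + delta = 220 + (-6) = 214

Answer: 214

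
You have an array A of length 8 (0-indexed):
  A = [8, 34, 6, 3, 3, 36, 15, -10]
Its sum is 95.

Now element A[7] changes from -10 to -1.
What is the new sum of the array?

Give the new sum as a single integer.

Answer: 104

Derivation:
Old value at index 7: -10
New value at index 7: -1
Delta = -1 - -10 = 9
New sum = old_sum + delta = 95 + (9) = 104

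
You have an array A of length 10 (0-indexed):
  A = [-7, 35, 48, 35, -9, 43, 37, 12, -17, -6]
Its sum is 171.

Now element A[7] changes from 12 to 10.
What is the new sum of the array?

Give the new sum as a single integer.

Old value at index 7: 12
New value at index 7: 10
Delta = 10 - 12 = -2
New sum = old_sum + delta = 171 + (-2) = 169

Answer: 169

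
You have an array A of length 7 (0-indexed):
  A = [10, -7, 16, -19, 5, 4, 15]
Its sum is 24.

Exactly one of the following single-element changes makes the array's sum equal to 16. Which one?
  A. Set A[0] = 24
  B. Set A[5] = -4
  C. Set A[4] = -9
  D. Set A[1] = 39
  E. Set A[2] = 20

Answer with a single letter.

Answer: B

Derivation:
Option A: A[0] 10->24, delta=14, new_sum=24+(14)=38
Option B: A[5] 4->-4, delta=-8, new_sum=24+(-8)=16 <-- matches target
Option C: A[4] 5->-9, delta=-14, new_sum=24+(-14)=10
Option D: A[1] -7->39, delta=46, new_sum=24+(46)=70
Option E: A[2] 16->20, delta=4, new_sum=24+(4)=28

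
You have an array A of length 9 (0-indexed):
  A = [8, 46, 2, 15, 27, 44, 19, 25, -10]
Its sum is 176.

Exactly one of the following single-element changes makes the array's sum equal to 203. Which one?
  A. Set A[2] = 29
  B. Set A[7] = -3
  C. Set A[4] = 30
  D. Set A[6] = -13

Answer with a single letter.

Answer: A

Derivation:
Option A: A[2] 2->29, delta=27, new_sum=176+(27)=203 <-- matches target
Option B: A[7] 25->-3, delta=-28, new_sum=176+(-28)=148
Option C: A[4] 27->30, delta=3, new_sum=176+(3)=179
Option D: A[6] 19->-13, delta=-32, new_sum=176+(-32)=144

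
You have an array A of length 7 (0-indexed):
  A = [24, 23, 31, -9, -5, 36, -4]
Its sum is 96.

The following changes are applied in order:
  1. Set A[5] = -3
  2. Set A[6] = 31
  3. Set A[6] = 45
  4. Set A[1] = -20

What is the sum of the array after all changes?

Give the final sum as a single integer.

Initial sum: 96
Change 1: A[5] 36 -> -3, delta = -39, sum = 57
Change 2: A[6] -4 -> 31, delta = 35, sum = 92
Change 3: A[6] 31 -> 45, delta = 14, sum = 106
Change 4: A[1] 23 -> -20, delta = -43, sum = 63

Answer: 63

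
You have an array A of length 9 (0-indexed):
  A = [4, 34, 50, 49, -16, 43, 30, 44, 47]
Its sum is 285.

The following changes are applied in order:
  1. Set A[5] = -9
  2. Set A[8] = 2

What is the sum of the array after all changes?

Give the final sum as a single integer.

Answer: 188

Derivation:
Initial sum: 285
Change 1: A[5] 43 -> -9, delta = -52, sum = 233
Change 2: A[8] 47 -> 2, delta = -45, sum = 188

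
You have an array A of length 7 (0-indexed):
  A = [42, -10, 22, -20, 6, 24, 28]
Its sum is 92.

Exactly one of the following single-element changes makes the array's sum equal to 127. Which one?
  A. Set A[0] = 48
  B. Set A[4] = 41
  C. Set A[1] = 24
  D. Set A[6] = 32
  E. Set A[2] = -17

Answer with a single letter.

Option A: A[0] 42->48, delta=6, new_sum=92+(6)=98
Option B: A[4] 6->41, delta=35, new_sum=92+(35)=127 <-- matches target
Option C: A[1] -10->24, delta=34, new_sum=92+(34)=126
Option D: A[6] 28->32, delta=4, new_sum=92+(4)=96
Option E: A[2] 22->-17, delta=-39, new_sum=92+(-39)=53

Answer: B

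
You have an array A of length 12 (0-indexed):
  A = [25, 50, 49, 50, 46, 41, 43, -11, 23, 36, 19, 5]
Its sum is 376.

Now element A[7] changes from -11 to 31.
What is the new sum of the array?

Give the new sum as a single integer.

Answer: 418

Derivation:
Old value at index 7: -11
New value at index 7: 31
Delta = 31 - -11 = 42
New sum = old_sum + delta = 376 + (42) = 418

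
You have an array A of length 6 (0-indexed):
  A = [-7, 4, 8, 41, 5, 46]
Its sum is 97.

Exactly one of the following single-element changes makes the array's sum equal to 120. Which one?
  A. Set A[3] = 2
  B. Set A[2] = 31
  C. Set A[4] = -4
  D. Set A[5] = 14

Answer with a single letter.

Option A: A[3] 41->2, delta=-39, new_sum=97+(-39)=58
Option B: A[2] 8->31, delta=23, new_sum=97+(23)=120 <-- matches target
Option C: A[4] 5->-4, delta=-9, new_sum=97+(-9)=88
Option D: A[5] 46->14, delta=-32, new_sum=97+(-32)=65

Answer: B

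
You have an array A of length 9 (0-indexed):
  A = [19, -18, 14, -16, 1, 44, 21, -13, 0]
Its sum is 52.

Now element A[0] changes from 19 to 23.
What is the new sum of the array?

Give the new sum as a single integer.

Old value at index 0: 19
New value at index 0: 23
Delta = 23 - 19 = 4
New sum = old_sum + delta = 52 + (4) = 56

Answer: 56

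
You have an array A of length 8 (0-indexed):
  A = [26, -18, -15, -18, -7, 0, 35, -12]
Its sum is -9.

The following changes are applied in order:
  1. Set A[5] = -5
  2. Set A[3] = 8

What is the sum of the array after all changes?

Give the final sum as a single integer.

Initial sum: -9
Change 1: A[5] 0 -> -5, delta = -5, sum = -14
Change 2: A[3] -18 -> 8, delta = 26, sum = 12

Answer: 12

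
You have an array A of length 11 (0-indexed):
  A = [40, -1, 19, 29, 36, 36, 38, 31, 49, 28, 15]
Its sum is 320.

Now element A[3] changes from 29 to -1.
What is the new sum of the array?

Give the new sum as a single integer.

Old value at index 3: 29
New value at index 3: -1
Delta = -1 - 29 = -30
New sum = old_sum + delta = 320 + (-30) = 290

Answer: 290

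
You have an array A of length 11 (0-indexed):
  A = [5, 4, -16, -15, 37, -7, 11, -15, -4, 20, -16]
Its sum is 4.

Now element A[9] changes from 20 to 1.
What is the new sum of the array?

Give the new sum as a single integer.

Answer: -15

Derivation:
Old value at index 9: 20
New value at index 9: 1
Delta = 1 - 20 = -19
New sum = old_sum + delta = 4 + (-19) = -15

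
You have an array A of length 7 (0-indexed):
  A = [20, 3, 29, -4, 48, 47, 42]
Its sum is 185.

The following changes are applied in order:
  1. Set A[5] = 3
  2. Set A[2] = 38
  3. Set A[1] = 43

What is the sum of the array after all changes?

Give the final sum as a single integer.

Initial sum: 185
Change 1: A[5] 47 -> 3, delta = -44, sum = 141
Change 2: A[2] 29 -> 38, delta = 9, sum = 150
Change 3: A[1] 3 -> 43, delta = 40, sum = 190

Answer: 190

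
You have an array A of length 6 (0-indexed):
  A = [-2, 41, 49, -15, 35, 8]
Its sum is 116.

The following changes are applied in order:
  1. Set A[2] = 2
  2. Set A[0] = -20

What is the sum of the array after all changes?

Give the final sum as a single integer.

Initial sum: 116
Change 1: A[2] 49 -> 2, delta = -47, sum = 69
Change 2: A[0] -2 -> -20, delta = -18, sum = 51

Answer: 51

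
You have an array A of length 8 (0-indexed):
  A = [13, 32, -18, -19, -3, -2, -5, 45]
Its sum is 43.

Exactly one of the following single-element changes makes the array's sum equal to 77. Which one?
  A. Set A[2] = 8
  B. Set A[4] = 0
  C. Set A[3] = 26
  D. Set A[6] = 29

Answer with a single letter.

Answer: D

Derivation:
Option A: A[2] -18->8, delta=26, new_sum=43+(26)=69
Option B: A[4] -3->0, delta=3, new_sum=43+(3)=46
Option C: A[3] -19->26, delta=45, new_sum=43+(45)=88
Option D: A[6] -5->29, delta=34, new_sum=43+(34)=77 <-- matches target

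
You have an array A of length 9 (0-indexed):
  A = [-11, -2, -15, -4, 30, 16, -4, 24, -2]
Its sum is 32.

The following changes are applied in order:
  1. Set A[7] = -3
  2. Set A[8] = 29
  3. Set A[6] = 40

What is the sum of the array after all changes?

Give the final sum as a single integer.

Initial sum: 32
Change 1: A[7] 24 -> -3, delta = -27, sum = 5
Change 2: A[8] -2 -> 29, delta = 31, sum = 36
Change 3: A[6] -4 -> 40, delta = 44, sum = 80

Answer: 80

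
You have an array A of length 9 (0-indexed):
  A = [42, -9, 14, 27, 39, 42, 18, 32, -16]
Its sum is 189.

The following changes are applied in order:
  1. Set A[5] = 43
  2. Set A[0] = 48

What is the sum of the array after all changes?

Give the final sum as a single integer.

Initial sum: 189
Change 1: A[5] 42 -> 43, delta = 1, sum = 190
Change 2: A[0] 42 -> 48, delta = 6, sum = 196

Answer: 196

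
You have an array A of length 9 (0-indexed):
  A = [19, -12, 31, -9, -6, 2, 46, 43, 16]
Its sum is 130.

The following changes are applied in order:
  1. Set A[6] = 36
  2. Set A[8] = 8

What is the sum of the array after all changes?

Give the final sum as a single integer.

Initial sum: 130
Change 1: A[6] 46 -> 36, delta = -10, sum = 120
Change 2: A[8] 16 -> 8, delta = -8, sum = 112

Answer: 112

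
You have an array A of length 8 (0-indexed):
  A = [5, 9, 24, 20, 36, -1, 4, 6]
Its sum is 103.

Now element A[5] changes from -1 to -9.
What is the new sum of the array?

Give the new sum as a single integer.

Answer: 95

Derivation:
Old value at index 5: -1
New value at index 5: -9
Delta = -9 - -1 = -8
New sum = old_sum + delta = 103 + (-8) = 95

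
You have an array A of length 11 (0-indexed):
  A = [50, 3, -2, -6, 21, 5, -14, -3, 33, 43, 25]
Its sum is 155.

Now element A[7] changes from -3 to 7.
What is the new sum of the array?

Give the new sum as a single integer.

Answer: 165

Derivation:
Old value at index 7: -3
New value at index 7: 7
Delta = 7 - -3 = 10
New sum = old_sum + delta = 155 + (10) = 165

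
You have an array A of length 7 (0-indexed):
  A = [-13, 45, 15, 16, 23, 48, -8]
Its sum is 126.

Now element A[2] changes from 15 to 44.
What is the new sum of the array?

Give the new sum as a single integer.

Answer: 155

Derivation:
Old value at index 2: 15
New value at index 2: 44
Delta = 44 - 15 = 29
New sum = old_sum + delta = 126 + (29) = 155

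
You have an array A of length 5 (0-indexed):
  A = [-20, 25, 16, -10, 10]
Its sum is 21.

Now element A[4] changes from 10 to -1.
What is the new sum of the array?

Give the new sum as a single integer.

Old value at index 4: 10
New value at index 4: -1
Delta = -1 - 10 = -11
New sum = old_sum + delta = 21 + (-11) = 10

Answer: 10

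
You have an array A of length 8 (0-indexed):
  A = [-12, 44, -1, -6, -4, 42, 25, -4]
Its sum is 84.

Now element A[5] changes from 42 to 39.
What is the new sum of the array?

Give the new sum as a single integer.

Answer: 81

Derivation:
Old value at index 5: 42
New value at index 5: 39
Delta = 39 - 42 = -3
New sum = old_sum + delta = 84 + (-3) = 81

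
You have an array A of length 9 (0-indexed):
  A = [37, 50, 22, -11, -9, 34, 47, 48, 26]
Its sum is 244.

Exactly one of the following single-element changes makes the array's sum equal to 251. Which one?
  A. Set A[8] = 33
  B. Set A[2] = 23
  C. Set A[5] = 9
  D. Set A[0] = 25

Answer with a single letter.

Option A: A[8] 26->33, delta=7, new_sum=244+(7)=251 <-- matches target
Option B: A[2] 22->23, delta=1, new_sum=244+(1)=245
Option C: A[5] 34->9, delta=-25, new_sum=244+(-25)=219
Option D: A[0] 37->25, delta=-12, new_sum=244+(-12)=232

Answer: A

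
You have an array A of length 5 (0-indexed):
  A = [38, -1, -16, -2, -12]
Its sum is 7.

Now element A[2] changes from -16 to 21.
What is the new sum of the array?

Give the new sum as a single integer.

Old value at index 2: -16
New value at index 2: 21
Delta = 21 - -16 = 37
New sum = old_sum + delta = 7 + (37) = 44

Answer: 44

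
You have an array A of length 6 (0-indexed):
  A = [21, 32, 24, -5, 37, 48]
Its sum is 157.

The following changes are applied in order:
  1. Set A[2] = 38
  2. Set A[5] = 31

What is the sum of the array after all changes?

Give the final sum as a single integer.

Initial sum: 157
Change 1: A[2] 24 -> 38, delta = 14, sum = 171
Change 2: A[5] 48 -> 31, delta = -17, sum = 154

Answer: 154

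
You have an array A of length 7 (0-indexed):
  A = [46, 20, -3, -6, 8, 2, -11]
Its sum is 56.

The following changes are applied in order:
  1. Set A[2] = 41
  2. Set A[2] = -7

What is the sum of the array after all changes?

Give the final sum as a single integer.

Answer: 52

Derivation:
Initial sum: 56
Change 1: A[2] -3 -> 41, delta = 44, sum = 100
Change 2: A[2] 41 -> -7, delta = -48, sum = 52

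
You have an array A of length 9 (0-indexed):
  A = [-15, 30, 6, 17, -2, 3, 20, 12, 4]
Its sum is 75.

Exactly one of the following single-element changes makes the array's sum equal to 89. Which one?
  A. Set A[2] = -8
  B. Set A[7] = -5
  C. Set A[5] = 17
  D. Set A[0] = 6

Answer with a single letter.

Option A: A[2] 6->-8, delta=-14, new_sum=75+(-14)=61
Option B: A[7] 12->-5, delta=-17, new_sum=75+(-17)=58
Option C: A[5] 3->17, delta=14, new_sum=75+(14)=89 <-- matches target
Option D: A[0] -15->6, delta=21, new_sum=75+(21)=96

Answer: C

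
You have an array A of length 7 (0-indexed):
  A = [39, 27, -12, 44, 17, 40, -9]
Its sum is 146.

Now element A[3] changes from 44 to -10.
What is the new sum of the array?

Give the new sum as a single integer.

Old value at index 3: 44
New value at index 3: -10
Delta = -10 - 44 = -54
New sum = old_sum + delta = 146 + (-54) = 92

Answer: 92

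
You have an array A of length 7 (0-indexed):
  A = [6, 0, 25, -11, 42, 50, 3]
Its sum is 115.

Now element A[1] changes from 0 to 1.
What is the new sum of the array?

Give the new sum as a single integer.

Answer: 116

Derivation:
Old value at index 1: 0
New value at index 1: 1
Delta = 1 - 0 = 1
New sum = old_sum + delta = 115 + (1) = 116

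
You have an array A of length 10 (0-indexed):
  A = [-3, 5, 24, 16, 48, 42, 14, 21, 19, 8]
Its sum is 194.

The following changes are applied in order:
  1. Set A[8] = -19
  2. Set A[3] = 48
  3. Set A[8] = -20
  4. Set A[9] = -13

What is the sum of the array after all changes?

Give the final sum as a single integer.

Initial sum: 194
Change 1: A[8] 19 -> -19, delta = -38, sum = 156
Change 2: A[3] 16 -> 48, delta = 32, sum = 188
Change 3: A[8] -19 -> -20, delta = -1, sum = 187
Change 4: A[9] 8 -> -13, delta = -21, sum = 166

Answer: 166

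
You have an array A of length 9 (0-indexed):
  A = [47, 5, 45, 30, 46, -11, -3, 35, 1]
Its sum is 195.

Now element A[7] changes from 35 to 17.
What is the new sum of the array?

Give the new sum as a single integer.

Answer: 177

Derivation:
Old value at index 7: 35
New value at index 7: 17
Delta = 17 - 35 = -18
New sum = old_sum + delta = 195 + (-18) = 177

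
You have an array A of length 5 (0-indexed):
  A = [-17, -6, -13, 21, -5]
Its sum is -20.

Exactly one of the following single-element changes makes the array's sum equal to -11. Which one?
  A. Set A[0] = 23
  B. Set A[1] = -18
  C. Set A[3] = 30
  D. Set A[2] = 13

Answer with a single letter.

Option A: A[0] -17->23, delta=40, new_sum=-20+(40)=20
Option B: A[1] -6->-18, delta=-12, new_sum=-20+(-12)=-32
Option C: A[3] 21->30, delta=9, new_sum=-20+(9)=-11 <-- matches target
Option D: A[2] -13->13, delta=26, new_sum=-20+(26)=6

Answer: C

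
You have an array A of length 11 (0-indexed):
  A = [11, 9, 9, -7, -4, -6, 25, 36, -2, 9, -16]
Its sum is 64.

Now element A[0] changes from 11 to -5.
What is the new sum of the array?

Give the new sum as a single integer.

Old value at index 0: 11
New value at index 0: -5
Delta = -5 - 11 = -16
New sum = old_sum + delta = 64 + (-16) = 48

Answer: 48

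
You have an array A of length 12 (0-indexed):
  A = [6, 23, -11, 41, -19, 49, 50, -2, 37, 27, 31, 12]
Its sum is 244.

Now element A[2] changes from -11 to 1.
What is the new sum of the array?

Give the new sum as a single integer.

Answer: 256

Derivation:
Old value at index 2: -11
New value at index 2: 1
Delta = 1 - -11 = 12
New sum = old_sum + delta = 244 + (12) = 256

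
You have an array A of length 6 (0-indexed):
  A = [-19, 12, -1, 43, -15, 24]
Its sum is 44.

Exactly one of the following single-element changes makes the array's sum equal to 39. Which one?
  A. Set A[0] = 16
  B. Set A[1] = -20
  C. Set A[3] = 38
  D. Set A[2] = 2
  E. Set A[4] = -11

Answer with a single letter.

Answer: C

Derivation:
Option A: A[0] -19->16, delta=35, new_sum=44+(35)=79
Option B: A[1] 12->-20, delta=-32, new_sum=44+(-32)=12
Option C: A[3] 43->38, delta=-5, new_sum=44+(-5)=39 <-- matches target
Option D: A[2] -1->2, delta=3, new_sum=44+(3)=47
Option E: A[4] -15->-11, delta=4, new_sum=44+(4)=48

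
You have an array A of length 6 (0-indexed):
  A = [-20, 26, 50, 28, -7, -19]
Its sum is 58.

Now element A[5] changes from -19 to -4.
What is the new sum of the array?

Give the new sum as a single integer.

Answer: 73

Derivation:
Old value at index 5: -19
New value at index 5: -4
Delta = -4 - -19 = 15
New sum = old_sum + delta = 58 + (15) = 73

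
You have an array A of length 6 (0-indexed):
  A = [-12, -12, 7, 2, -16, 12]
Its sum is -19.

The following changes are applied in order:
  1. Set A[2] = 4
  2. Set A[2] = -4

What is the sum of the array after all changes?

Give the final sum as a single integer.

Answer: -30

Derivation:
Initial sum: -19
Change 1: A[2] 7 -> 4, delta = -3, sum = -22
Change 2: A[2] 4 -> -4, delta = -8, sum = -30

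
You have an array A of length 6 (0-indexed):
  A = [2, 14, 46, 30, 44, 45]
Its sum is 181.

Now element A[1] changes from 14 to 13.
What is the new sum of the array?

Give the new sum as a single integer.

Answer: 180

Derivation:
Old value at index 1: 14
New value at index 1: 13
Delta = 13 - 14 = -1
New sum = old_sum + delta = 181 + (-1) = 180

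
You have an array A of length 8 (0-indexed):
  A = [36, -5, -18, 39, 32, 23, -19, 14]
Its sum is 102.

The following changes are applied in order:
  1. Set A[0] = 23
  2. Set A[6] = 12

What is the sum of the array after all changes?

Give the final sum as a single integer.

Answer: 120

Derivation:
Initial sum: 102
Change 1: A[0] 36 -> 23, delta = -13, sum = 89
Change 2: A[6] -19 -> 12, delta = 31, sum = 120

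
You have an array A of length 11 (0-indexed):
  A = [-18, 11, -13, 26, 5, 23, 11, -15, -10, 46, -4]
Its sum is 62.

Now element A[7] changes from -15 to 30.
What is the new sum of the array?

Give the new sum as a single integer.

Answer: 107

Derivation:
Old value at index 7: -15
New value at index 7: 30
Delta = 30 - -15 = 45
New sum = old_sum + delta = 62 + (45) = 107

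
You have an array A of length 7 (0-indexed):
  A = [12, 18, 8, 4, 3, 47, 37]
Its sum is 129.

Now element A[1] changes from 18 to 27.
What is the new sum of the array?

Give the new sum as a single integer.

Answer: 138

Derivation:
Old value at index 1: 18
New value at index 1: 27
Delta = 27 - 18 = 9
New sum = old_sum + delta = 129 + (9) = 138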